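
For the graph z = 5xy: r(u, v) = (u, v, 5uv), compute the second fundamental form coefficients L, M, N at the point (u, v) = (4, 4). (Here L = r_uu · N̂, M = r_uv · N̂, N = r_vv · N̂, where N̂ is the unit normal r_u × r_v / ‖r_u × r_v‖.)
L = 0;  M = 5*sqrt(89)/267;  N = 0

Compute the unit normal N̂(u, v) = (-5*v/sqrt(25*u^2 + 25*v^2 + 1), -5*u/sqrt(25*u^2 + 25*v^2 + 1), 1/sqrt(25*u^2 + 25*v^2 + 1)), and the second partials r_uu, r_uv, r_vv. Take dot products:
  L(u, v) = r_uu · N̂ = 0,
  M(u, v) = r_uv · N̂ = 5/sqrt(25*u^2 + 25*v^2 + 1),
  N(u, v) = r_vv · N̂ = 0.
Evaluating at (u, v) = (4, 4):
  L = 0, M = 5*sqrt(89)/267, N = 0.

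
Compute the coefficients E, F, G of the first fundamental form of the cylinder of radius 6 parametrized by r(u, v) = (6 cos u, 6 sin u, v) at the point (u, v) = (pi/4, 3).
E = 36;  F = 0;  G = 1

Partials: r_u = (-6*sin(u), 6*cos(u), 0), r_v = (0, 0, 1). As functions of (u, v):
  E = r_u · r_u = 36,
  F = r_u · r_v = 0,
  G = r_v · r_v = 1.
Evaluating at (u, v) = (pi/4, 3): E = 36, F = 0, G = 1.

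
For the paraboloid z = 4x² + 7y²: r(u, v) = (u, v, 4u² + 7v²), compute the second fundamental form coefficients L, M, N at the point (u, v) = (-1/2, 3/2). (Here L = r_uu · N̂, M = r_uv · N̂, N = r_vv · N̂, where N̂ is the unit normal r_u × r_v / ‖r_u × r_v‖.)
L = 4*sqrt(458)/229;  M = 0;  N = 7*sqrt(458)/229

Compute the unit normal N̂(u, v) = (-8*u/sqrt(64*u^2 + 196*v^2 + 1), -14*v/sqrt(64*u^2 + 196*v^2 + 1), 1/sqrt(64*u^2 + 196*v^2 + 1)), and the second partials r_uu, r_uv, r_vv. Take dot products:
  L(u, v) = r_uu · N̂ = 8/sqrt(64*u^2 + 196*v^2 + 1),
  M(u, v) = r_uv · N̂ = 0,
  N(u, v) = r_vv · N̂ = 14/sqrt(64*u^2 + 196*v^2 + 1).
Evaluating at (u, v) = (-1/2, 3/2):
  L = 4*sqrt(458)/229, M = 0, N = 7*sqrt(458)/229.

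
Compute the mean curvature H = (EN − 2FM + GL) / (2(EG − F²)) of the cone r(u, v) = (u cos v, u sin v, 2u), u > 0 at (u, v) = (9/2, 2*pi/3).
H = 2*sqrt(5)/45

With E = 5, F = 0, G = u^2, L = 0, M = 0, N = 2*sqrt(5)*u^2/(5*Abs(u)), assemble
  H = (EN − 2FM + GL) / (2(EG − F²)) = sqrt(5)/(5*Abs(u)).
At (u, v) = (9/2, 2*pi/3): H = 2*sqrt(5)/45.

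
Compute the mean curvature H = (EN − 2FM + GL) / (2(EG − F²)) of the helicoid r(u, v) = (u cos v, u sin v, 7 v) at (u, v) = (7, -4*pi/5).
H = 0

With E = 1, F = 0, G = u^2 + 49, L = 0, M = -7/sqrt(u^2 + 49), N = 0, assemble
  H = (EN − 2FM + GL) / (2(EG − F²)) = 0.
At (u, v) = (7, -4*pi/5): H = 0.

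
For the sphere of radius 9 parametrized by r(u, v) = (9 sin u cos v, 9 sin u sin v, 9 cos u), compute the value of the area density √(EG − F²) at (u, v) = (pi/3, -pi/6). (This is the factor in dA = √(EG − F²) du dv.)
√(EG − F²)|_{(pi/3, -pi/6)} = 81*sqrt(3)/2

E = 81, F = 0, G = 81*sin(u)^2, so EG − F² = 6561*sin(u)^2. Taking the positive square root: √(EG − F²) = 81*Abs(sin(u)). At (u, v) = (pi/3, -pi/6): 81*sqrt(3)/2.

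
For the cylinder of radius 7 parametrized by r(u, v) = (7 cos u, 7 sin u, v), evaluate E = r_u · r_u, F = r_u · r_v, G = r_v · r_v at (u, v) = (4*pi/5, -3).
E = 49;  F = 0;  G = 1

Partials: r_u = (-7*sin(u), 7*cos(u), 0), r_v = (0, 0, 1). As functions of (u, v):
  E = r_u · r_u = 49,
  F = r_u · r_v = 0,
  G = r_v · r_v = 1.
Evaluating at (u, v) = (4*pi/5, -3): E = 49, F = 0, G = 1.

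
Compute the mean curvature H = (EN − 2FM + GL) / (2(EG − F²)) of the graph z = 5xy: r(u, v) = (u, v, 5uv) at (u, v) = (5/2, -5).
H = 12500*sqrt(3129)/9790641

With E = 25*v^2 + 1, F = 25*u*v, G = 25*u^2 + 1, L = 0, M = 5/sqrt(25*u^2 + 25*v^2 + 1), N = 0, assemble
  H = (EN − 2FM + GL) / (2(EG − F²)) = -125*u*v/(25*u^2 + 25*v^2 + 1)^(3/2).
At (u, v) = (5/2, -5): H = 12500*sqrt(3129)/9790641.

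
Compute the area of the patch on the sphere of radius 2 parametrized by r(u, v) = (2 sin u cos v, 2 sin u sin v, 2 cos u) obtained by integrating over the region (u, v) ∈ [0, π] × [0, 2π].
Area = 16*pi

Area = ∫∫ √(EG − F²) du dv with √(EG − F²) = 4*Abs(sin(u)). Integrating over [0, π] × [0, 2π] gives 16*pi.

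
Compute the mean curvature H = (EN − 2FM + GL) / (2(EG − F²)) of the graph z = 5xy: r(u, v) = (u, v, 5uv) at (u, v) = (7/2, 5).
H = -17500*sqrt(3729)/13905441

With E = 25*v^2 + 1, F = 25*u*v, G = 25*u^2 + 1, L = 0, M = 5/sqrt(25*u^2 + 25*v^2 + 1), N = 0, assemble
  H = (EN − 2FM + GL) / (2(EG − F²)) = -125*u*v/(25*u^2 + 25*v^2 + 1)^(3/2).
At (u, v) = (7/2, 5): H = -17500*sqrt(3729)/13905441.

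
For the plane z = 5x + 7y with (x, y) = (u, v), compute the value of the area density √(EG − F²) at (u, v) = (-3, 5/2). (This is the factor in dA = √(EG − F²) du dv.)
√(EG − F²)|_{(-3, 5/2)} = 5*sqrt(3)

E = 26, F = 35, G = 50, so EG − F² = 75. Taking the positive square root: √(EG − F²) = 5*sqrt(3). At (u, v) = (-3, 5/2): 5*sqrt(3).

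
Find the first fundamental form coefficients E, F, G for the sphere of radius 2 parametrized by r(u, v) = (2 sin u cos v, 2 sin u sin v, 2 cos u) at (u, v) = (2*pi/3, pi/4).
E = 4;  F = 0;  G = 3

Partials: r_u = (2*cos(u)*cos(v), 2*sin(v)*cos(u), -2*sin(u)), r_v = (-2*sin(u)*sin(v), 2*sin(u)*cos(v), 0). As functions of (u, v):
  E = r_u · r_u = 4,
  F = r_u · r_v = 0,
  G = r_v · r_v = 4*sin(u)^2.
Evaluating at (u, v) = (2*pi/3, pi/4): E = 4, F = 0, G = 3.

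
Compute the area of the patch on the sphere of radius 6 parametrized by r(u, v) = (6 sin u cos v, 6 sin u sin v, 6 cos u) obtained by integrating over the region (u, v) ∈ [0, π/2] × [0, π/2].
Area = 18*pi

Area = ∫∫ √(EG − F²) du dv with √(EG − F²) = 36*Abs(sin(u)). Integrating over [0, π/2] × [0, π/2] gives 18*pi.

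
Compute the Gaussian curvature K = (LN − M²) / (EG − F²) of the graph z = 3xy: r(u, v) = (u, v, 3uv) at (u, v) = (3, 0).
K = -9/6724

Coefficients of the first fundamental form: E = 9*v^2 + 1, F = 9*u*v, G = 9*u^2 + 1.
Coefficients of the second fundamental form: L = 0, M = 3/sqrt(9*u^2 + 9*v^2 + 1), N = 0.
Assemble K = (LN − M²)/(EG − F²) = -9/(81*u^4 + 162*u^2*v^2 + 18*u^2 + 81*v^4 + 18*v^2 + 1). At (u, v) = (3, 0): K = -9/6724.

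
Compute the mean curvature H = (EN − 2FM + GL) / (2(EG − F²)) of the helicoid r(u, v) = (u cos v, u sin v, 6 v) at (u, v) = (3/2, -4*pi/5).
H = 0

With E = 1, F = 0, G = u^2 + 36, L = 0, M = -6/sqrt(u^2 + 36), N = 0, assemble
  H = (EN − 2FM + GL) / (2(EG − F²)) = 0.
At (u, v) = (3/2, -4*pi/5): H = 0.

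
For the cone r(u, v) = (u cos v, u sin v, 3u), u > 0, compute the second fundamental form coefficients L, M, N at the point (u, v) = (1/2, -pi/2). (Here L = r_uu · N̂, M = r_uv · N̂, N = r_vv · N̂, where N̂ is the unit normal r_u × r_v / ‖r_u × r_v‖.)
L = 0;  M = 0;  N = 3*sqrt(10)/20

Compute the unit normal N̂(u, v) = (-3*sqrt(10)*u*cos(v)/(10*Abs(u)), -3*sqrt(10)*u*sin(v)/(10*Abs(u)), sqrt(10)*u/(10*Abs(u))), and the second partials r_uu, r_uv, r_vv. Take dot products:
  L(u, v) = r_uu · N̂ = 0,
  M(u, v) = r_uv · N̂ = 0,
  N(u, v) = r_vv · N̂ = 3*sqrt(10)*u^2/(10*Abs(u)).
Evaluating at (u, v) = (1/2, -pi/2):
  L = 0, M = 0, N = 3*sqrt(10)/20.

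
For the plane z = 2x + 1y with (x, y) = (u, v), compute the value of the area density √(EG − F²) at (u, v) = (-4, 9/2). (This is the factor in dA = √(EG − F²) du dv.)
√(EG − F²)|_{(-4, 9/2)} = sqrt(6)

E = 5, F = 2, G = 2, so EG − F² = 6. Taking the positive square root: √(EG − F²) = sqrt(6). At (u, v) = (-4, 9/2): sqrt(6).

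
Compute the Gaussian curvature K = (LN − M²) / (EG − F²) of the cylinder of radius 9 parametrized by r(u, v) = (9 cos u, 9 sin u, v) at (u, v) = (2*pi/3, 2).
K = 0

Coefficients of the first fundamental form: E = 81, F = 0, G = 1.
Coefficients of the second fundamental form: L = -9, M = 0, N = 0.
Assemble K = (LN − M²)/(EG − F²) = 0. At (u, v) = (2*pi/3, 2): K = 0.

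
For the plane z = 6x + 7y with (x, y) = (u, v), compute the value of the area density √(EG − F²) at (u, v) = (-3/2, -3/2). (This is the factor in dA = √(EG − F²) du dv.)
√(EG − F²)|_{(-3/2, -3/2)} = sqrt(86)

E = 37, F = 42, G = 50, so EG − F² = 86. Taking the positive square root: √(EG − F²) = sqrt(86). At (u, v) = (-3/2, -3/2): sqrt(86).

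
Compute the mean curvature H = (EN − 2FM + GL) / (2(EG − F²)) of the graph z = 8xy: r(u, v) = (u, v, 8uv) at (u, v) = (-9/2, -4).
H = -9216*sqrt(2321)/5387041

With E = 64*v^2 + 1, F = 64*u*v, G = 64*u^2 + 1, L = 0, M = 8/sqrt(64*u^2 + 64*v^2 + 1), N = 0, assemble
  H = (EN − 2FM + GL) / (2(EG − F²)) = -512*u*v/(64*u^2 + 64*v^2 + 1)^(3/2).
At (u, v) = (-9/2, -4): H = -9216*sqrt(2321)/5387041.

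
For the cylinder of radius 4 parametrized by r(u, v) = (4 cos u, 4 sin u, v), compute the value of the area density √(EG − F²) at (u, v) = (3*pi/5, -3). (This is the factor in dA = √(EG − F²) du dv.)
√(EG − F²)|_{(3*pi/5, -3)} = 4

E = 16, F = 0, G = 1, so EG − F² = 16. Taking the positive square root: √(EG − F²) = 4. At (u, v) = (3*pi/5, -3): 4.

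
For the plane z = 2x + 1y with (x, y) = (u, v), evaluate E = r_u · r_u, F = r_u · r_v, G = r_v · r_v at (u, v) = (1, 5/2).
E = 5;  F = 2;  G = 2

Partials: r_u = (1, 0, 2), r_v = (0, 1, 1). As functions of (u, v):
  E = r_u · r_u = 5,
  F = r_u · r_v = 2,
  G = r_v · r_v = 2.
Evaluating at (u, v) = (1, 5/2): E = 5, F = 2, G = 2.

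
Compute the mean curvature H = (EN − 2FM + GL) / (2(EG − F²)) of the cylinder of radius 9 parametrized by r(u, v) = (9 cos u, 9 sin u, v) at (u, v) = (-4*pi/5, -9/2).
H = -1/18

With E = 81, F = 0, G = 1, L = -9, M = 0, N = 0, assemble
  H = (EN − 2FM + GL) / (2(EG − F²)) = -1/18.
At (u, v) = (-4*pi/5, -9/2): H = -1/18.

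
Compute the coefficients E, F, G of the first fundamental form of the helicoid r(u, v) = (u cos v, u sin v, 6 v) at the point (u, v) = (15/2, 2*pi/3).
E = 1;  F = 0;  G = 369/4

Partials: r_u = (cos(v), sin(v), 0), r_v = (-u*sin(v), u*cos(v), 6). As functions of (u, v):
  E = r_u · r_u = 1,
  F = r_u · r_v = 0,
  G = r_v · r_v = u^2 + 36.
Evaluating at (u, v) = (15/2, 2*pi/3): E = 1, F = 0, G = 369/4.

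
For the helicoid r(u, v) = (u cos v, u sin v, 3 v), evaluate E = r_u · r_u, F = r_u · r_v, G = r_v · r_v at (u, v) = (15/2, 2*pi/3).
E = 1;  F = 0;  G = 261/4

Partials: r_u = (cos(v), sin(v), 0), r_v = (-u*sin(v), u*cos(v), 3). As functions of (u, v):
  E = r_u · r_u = 1,
  F = r_u · r_v = 0,
  G = r_v · r_v = u^2 + 9.
Evaluating at (u, v) = (15/2, 2*pi/3): E = 1, F = 0, G = 261/4.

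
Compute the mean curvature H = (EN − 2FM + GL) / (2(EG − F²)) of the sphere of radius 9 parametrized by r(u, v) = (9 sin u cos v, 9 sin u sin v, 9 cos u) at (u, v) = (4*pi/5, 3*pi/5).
H = -1/9

With E = 81, F = 0, G = 81*sin(u)^2, L = -9*sin(u)/Abs(sin(u)), M = 0, N = -9*sin(u)^3/Abs(sin(u)), assemble
  H = (EN − 2FM + GL) / (2(EG − F²)) = -sin(u)/(9*Abs(sin(u))).
At (u, v) = (4*pi/5, 3*pi/5): H = -1/9.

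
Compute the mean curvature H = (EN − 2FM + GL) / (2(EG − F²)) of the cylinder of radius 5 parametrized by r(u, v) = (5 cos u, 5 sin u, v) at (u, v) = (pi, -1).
H = -1/10

With E = 25, F = 0, G = 1, L = -5, M = 0, N = 0, assemble
  H = (EN − 2FM + GL) / (2(EG − F²)) = -1/10.
At (u, v) = (pi, -1): H = -1/10.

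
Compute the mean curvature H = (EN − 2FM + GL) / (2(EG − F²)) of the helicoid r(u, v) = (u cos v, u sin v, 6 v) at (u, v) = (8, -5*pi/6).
H = 0

With E = 1, F = 0, G = u^2 + 36, L = 0, M = -6/sqrt(u^2 + 36), N = 0, assemble
  H = (EN − 2FM + GL) / (2(EG − F²)) = 0.
At (u, v) = (8, -5*pi/6): H = 0.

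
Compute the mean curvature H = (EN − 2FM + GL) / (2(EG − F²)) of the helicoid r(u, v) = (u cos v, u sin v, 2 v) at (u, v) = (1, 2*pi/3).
H = 0

With E = 1, F = 0, G = u^2 + 4, L = 0, M = -2/sqrt(u^2 + 4), N = 0, assemble
  H = (EN − 2FM + GL) / (2(EG − F²)) = 0.
At (u, v) = (1, 2*pi/3): H = 0.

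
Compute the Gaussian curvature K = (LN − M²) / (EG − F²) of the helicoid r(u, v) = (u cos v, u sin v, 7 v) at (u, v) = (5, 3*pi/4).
K = -49/5476

Coefficients of the first fundamental form: E = 1, F = 0, G = u^2 + 49.
Coefficients of the second fundamental form: L = 0, M = -7/sqrt(u^2 + 49), N = 0.
Assemble K = (LN − M²)/(EG − F²) = -49/(u^2 + 49)^2. At (u, v) = (5, 3*pi/4): K = -49/5476.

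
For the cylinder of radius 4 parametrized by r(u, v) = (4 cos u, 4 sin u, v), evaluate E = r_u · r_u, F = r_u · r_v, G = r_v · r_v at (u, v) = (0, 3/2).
E = 16;  F = 0;  G = 1

Partials: r_u = (-4*sin(u), 4*cos(u), 0), r_v = (0, 0, 1). As functions of (u, v):
  E = r_u · r_u = 16,
  F = r_u · r_v = 0,
  G = r_v · r_v = 1.
Evaluating at (u, v) = (0, 3/2): E = 16, F = 0, G = 1.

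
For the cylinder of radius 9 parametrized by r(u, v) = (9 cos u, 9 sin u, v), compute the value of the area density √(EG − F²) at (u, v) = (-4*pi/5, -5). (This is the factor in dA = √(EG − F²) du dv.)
√(EG − F²)|_{(-4*pi/5, -5)} = 9

E = 81, F = 0, G = 1, so EG − F² = 81. Taking the positive square root: √(EG − F²) = 9. At (u, v) = (-4*pi/5, -5): 9.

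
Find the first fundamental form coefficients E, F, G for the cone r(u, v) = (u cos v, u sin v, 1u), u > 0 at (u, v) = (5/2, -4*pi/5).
E = 2;  F = 0;  G = 25/4

Partials: r_u = (cos(v), sin(v), 1), r_v = (-u*sin(v), u*cos(v), 0). As functions of (u, v):
  E = r_u · r_u = 2,
  F = r_u · r_v = 0,
  G = r_v · r_v = u^2.
Evaluating at (u, v) = (5/2, -4*pi/5): E = 2, F = 0, G = 25/4.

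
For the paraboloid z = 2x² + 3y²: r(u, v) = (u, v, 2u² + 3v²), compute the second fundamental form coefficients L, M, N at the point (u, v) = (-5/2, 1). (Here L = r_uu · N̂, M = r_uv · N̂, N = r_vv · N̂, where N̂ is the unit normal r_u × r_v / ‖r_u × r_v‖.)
L = 4*sqrt(137)/137;  M = 0;  N = 6*sqrt(137)/137

Compute the unit normal N̂(u, v) = (-4*u/sqrt(16*u^2 + 36*v^2 + 1), -6*v/sqrt(16*u^2 + 36*v^2 + 1), 1/sqrt(16*u^2 + 36*v^2 + 1)), and the second partials r_uu, r_uv, r_vv. Take dot products:
  L(u, v) = r_uu · N̂ = 4/sqrt(16*u^2 + 36*v^2 + 1),
  M(u, v) = r_uv · N̂ = 0,
  N(u, v) = r_vv · N̂ = 6/sqrt(16*u^2 + 36*v^2 + 1).
Evaluating at (u, v) = (-5/2, 1):
  L = 4*sqrt(137)/137, M = 0, N = 6*sqrt(137)/137.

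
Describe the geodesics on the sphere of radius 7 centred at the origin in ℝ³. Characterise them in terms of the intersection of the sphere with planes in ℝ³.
Geodesics on the sphere of radius 7 are great circles — circles of radius 7 obtained as the intersection of the sphere with planes through the origin (the centre of the sphere).

A curve α(t) of nonzero constant speed on the sphere of radius 7 is a geodesic iff its acceleration α̈ is everywhere normal to the surface, i.e. parallel to the radial vector α(t). Then d/dt(α × α̇) = α̇ × α̇ + α × α̈ = 0, so α × α̇ is a constant vector n ≠ 0 and α(t) · n = 0 for all t: α lies in the plane through the origin with normal n. The intersection of that plane with the sphere is a circle of radius 7 (a great circle). Conversely, a great circle traversed at constant speed has centripetal acceleration pointing at the origin, hence normal to the sphere, so every great circle is a geodesic.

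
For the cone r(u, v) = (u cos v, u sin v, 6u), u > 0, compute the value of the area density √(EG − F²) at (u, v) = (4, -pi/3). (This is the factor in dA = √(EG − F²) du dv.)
√(EG − F²)|_{(4, -pi/3)} = 4*sqrt(37)

E = 37, F = 0, G = u^2, so EG − F² = 37*u^2. Taking the positive square root: √(EG − F²) = sqrt(37)*Abs(u). At (u, v) = (4, -pi/3): 4*sqrt(37).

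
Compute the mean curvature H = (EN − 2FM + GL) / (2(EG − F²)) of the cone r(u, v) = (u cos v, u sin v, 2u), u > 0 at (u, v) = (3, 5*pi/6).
H = sqrt(5)/15

With E = 5, F = 0, G = u^2, L = 0, M = 0, N = 2*sqrt(5)*u^2/(5*Abs(u)), assemble
  H = (EN − 2FM + GL) / (2(EG − F²)) = sqrt(5)/(5*Abs(u)).
At (u, v) = (3, 5*pi/6): H = sqrt(5)/15.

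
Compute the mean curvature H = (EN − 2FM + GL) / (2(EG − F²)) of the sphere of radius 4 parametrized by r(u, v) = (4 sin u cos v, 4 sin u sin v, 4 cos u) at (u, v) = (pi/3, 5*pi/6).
H = -1/4

With E = 16, F = 0, G = 16*sin(u)^2, L = -4*sin(u)/Abs(sin(u)), M = 0, N = -4*sin(u)^3/Abs(sin(u)), assemble
  H = (EN − 2FM + GL) / (2(EG − F²)) = -sin(u)/(4*Abs(sin(u))).
At (u, v) = (pi/3, 5*pi/6): H = -1/4.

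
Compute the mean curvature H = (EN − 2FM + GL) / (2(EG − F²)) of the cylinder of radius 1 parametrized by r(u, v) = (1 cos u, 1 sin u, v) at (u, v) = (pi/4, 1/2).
H = -1/2

With E = 1, F = 0, G = 1, L = -1, M = 0, N = 0, assemble
  H = (EN − 2FM + GL) / (2(EG − F²)) = -1/2.
At (u, v) = (pi/4, 1/2): H = -1/2.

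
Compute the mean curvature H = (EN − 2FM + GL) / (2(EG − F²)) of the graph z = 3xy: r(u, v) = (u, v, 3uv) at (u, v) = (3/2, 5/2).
H = -81*sqrt(310)/9610

With E = 9*v^2 + 1, F = 9*u*v, G = 9*u^2 + 1, L = 0, M = 3/sqrt(9*u^2 + 9*v^2 + 1), N = 0, assemble
  H = (EN − 2FM + GL) / (2(EG − F²)) = -27*u*v/(9*u^2 + 9*v^2 + 1)^(3/2).
At (u, v) = (3/2, 5/2): H = -81*sqrt(310)/9610.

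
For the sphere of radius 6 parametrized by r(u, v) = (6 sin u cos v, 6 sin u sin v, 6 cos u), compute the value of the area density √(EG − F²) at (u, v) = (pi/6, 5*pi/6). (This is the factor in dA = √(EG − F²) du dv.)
√(EG − F²)|_{(pi/6, 5*pi/6)} = 18

E = 36, F = 0, G = 36*sin(u)^2, so EG − F² = 1296*sin(u)^2. Taking the positive square root: √(EG − F²) = 36*Abs(sin(u)). At (u, v) = (pi/6, 5*pi/6): 18.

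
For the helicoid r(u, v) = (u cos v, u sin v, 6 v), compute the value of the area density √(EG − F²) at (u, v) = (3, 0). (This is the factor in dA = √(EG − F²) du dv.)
√(EG − F²)|_{(3, 0)} = 3*sqrt(5)

E = 1, F = 0, G = u^2 + 36, so EG − F² = u^2 + 36. Taking the positive square root: √(EG − F²) = sqrt(u^2 + 36). At (u, v) = (3, 0): 3*sqrt(5).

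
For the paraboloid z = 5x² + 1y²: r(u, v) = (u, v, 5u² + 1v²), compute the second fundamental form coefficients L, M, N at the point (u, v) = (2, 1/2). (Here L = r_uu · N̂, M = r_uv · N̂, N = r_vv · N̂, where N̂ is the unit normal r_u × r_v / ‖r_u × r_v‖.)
L = 5*sqrt(402)/201;  M = 0;  N = sqrt(402)/201

Compute the unit normal N̂(u, v) = (-10*u/sqrt(100*u^2 + 4*v^2 + 1), -2*v/sqrt(100*u^2 + 4*v^2 + 1), 1/sqrt(100*u^2 + 4*v^2 + 1)), and the second partials r_uu, r_uv, r_vv. Take dot products:
  L(u, v) = r_uu · N̂ = 10/sqrt(100*u^2 + 4*v^2 + 1),
  M(u, v) = r_uv · N̂ = 0,
  N(u, v) = r_vv · N̂ = 2/sqrt(100*u^2 + 4*v^2 + 1).
Evaluating at (u, v) = (2, 1/2):
  L = 5*sqrt(402)/201, M = 0, N = sqrt(402)/201.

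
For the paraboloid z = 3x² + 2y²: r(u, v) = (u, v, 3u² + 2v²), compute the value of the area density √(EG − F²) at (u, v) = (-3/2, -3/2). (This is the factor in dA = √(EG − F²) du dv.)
√(EG − F²)|_{(-3/2, -3/2)} = sqrt(118)

E = 36*u^2 + 1, F = 24*u*v, G = 16*v^2 + 1, so EG − F² = 36*u^2 + 16*v^2 + 1. Taking the positive square root: √(EG − F²) = sqrt(36*u^2 + 16*v^2 + 1). At (u, v) = (-3/2, -3/2): sqrt(118).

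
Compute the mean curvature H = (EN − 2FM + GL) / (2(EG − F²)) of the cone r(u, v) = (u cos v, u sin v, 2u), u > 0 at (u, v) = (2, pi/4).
H = sqrt(5)/10

With E = 5, F = 0, G = u^2, L = 0, M = 0, N = 2*sqrt(5)*u^2/(5*Abs(u)), assemble
  H = (EN − 2FM + GL) / (2(EG − F²)) = sqrt(5)/(5*Abs(u)).
At (u, v) = (2, pi/4): H = sqrt(5)/10.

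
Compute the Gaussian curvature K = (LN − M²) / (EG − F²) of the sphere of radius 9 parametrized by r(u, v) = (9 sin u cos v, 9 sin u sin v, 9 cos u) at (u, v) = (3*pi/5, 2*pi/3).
K = 1/81

Coefficients of the first fundamental form: E = 81, F = 0, G = 81*sin(u)^2.
Coefficients of the second fundamental form: L = -9*sin(u)/Abs(sin(u)), M = 0, N = -9*sin(u)^3/Abs(sin(u)).
Assemble K = (LN − M²)/(EG − F²) = 1/81. At (u, v) = (3*pi/5, 2*pi/3): K = 1/81.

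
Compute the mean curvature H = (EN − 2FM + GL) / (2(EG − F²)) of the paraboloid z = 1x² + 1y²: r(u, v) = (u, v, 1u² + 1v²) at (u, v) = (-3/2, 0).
H = 11*sqrt(10)/100

With E = 4*u^2 + 1, F = 4*u*v, G = 4*v^2 + 1, L = 2/sqrt(4*u^2 + 4*v^2 + 1), M = 0, N = 2/sqrt(4*u^2 + 4*v^2 + 1), assemble
  H = (EN − 2FM + GL) / (2(EG − F²)) = 2*(2*u^2 + 2*v^2 + 1)/(4*u^2 + 4*v^2 + 1)^(3/2).
At (u, v) = (-3/2, 0): H = 11*sqrt(10)/100.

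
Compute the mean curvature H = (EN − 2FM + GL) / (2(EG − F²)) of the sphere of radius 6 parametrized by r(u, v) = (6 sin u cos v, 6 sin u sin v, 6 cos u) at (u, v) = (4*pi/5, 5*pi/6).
H = -1/6

With E = 36, F = 0, G = 36*sin(u)^2, L = -6*sin(u)/Abs(sin(u)), M = 0, N = -6*sin(u)^3/Abs(sin(u)), assemble
  H = (EN − 2FM + GL) / (2(EG − F²)) = -sin(u)/(6*Abs(sin(u))).
At (u, v) = (4*pi/5, 5*pi/6): H = -1/6.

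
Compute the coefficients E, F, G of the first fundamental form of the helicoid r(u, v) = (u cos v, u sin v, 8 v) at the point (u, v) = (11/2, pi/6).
E = 1;  F = 0;  G = 377/4

Partials: r_u = (cos(v), sin(v), 0), r_v = (-u*sin(v), u*cos(v), 8). As functions of (u, v):
  E = r_u · r_u = 1,
  F = r_u · r_v = 0,
  G = r_v · r_v = u^2 + 64.
Evaluating at (u, v) = (11/2, pi/6): E = 1, F = 0, G = 377/4.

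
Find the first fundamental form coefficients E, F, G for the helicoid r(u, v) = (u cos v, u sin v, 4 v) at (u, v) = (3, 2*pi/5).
E = 1;  F = 0;  G = 25

Partials: r_u = (cos(v), sin(v), 0), r_v = (-u*sin(v), u*cos(v), 4). As functions of (u, v):
  E = r_u · r_u = 1,
  F = r_u · r_v = 0,
  G = r_v · r_v = u^2 + 16.
Evaluating at (u, v) = (3, 2*pi/5): E = 1, F = 0, G = 25.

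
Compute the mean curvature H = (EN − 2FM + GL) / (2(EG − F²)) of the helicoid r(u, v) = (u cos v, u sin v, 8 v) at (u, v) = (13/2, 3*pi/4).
H = 0

With E = 1, F = 0, G = u^2 + 64, L = 0, M = -8/sqrt(u^2 + 64), N = 0, assemble
  H = (EN − 2FM + GL) / (2(EG − F²)) = 0.
At (u, v) = (13/2, 3*pi/4): H = 0.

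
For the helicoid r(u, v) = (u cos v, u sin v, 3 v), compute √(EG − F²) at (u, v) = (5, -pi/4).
√(EG − F²)|_{(5, -pi/4)} = sqrt(34)

E = 1, F = 0, G = u^2 + 9; EG − F² = u^2 + 9; √(EG − F²) = sqrt(u^2 + 9). At the given point: sqrt(34).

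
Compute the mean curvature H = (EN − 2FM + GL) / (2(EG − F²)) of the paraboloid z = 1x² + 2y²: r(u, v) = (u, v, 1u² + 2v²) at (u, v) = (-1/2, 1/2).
H = sqrt(6)/4

With E = 4*u^2 + 1, F = 8*u*v, G = 16*v^2 + 1, L = 2/sqrt(4*u^2 + 16*v^2 + 1), M = 0, N = 4/sqrt(4*u^2 + 16*v^2 + 1), assemble
  H = (EN − 2FM + GL) / (2(EG − F²)) = (8*u^2 + 16*v^2 + 3)/(4*u^2 + 16*v^2 + 1)^(3/2).
At (u, v) = (-1/2, 1/2): H = sqrt(6)/4.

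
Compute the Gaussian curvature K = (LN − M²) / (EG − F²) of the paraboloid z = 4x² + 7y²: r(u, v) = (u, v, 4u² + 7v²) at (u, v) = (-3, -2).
K = 112/1852321

Coefficients of the first fundamental form: E = 64*u^2 + 1, F = 112*u*v, G = 196*v^2 + 1.
Coefficients of the second fundamental form: L = 8/sqrt(64*u^2 + 196*v^2 + 1), M = 0, N = 14/sqrt(64*u^2 + 196*v^2 + 1).
Assemble K = (LN − M²)/(EG − F²) = 112/(4096*u^4 + 25088*u^2*v^2 + 128*u^2 + 38416*v^4 + 392*v^2 + 1). At (u, v) = (-3, -2): K = 112/1852321.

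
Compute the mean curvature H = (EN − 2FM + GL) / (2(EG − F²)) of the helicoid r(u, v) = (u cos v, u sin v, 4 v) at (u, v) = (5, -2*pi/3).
H = 0

With E = 1, F = 0, G = u^2 + 16, L = 0, M = -4/sqrt(u^2 + 16), N = 0, assemble
  H = (EN − 2FM + GL) / (2(EG − F²)) = 0.
At (u, v) = (5, -2*pi/3): H = 0.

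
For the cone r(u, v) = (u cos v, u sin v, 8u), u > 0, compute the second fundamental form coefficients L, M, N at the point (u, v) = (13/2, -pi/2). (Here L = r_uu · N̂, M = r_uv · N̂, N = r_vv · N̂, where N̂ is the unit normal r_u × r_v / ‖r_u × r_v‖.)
L = 0;  M = 0;  N = 4*sqrt(65)/5

Compute the unit normal N̂(u, v) = (-8*sqrt(65)*u*cos(v)/(65*Abs(u)), -8*sqrt(65)*u*sin(v)/(65*Abs(u)), sqrt(65)*u/(65*Abs(u))), and the second partials r_uu, r_uv, r_vv. Take dot products:
  L(u, v) = r_uu · N̂ = 0,
  M(u, v) = r_uv · N̂ = 0,
  N(u, v) = r_vv · N̂ = 8*sqrt(65)*u^2/(65*Abs(u)).
Evaluating at (u, v) = (13/2, -pi/2):
  L = 0, M = 0, N = 4*sqrt(65)/5.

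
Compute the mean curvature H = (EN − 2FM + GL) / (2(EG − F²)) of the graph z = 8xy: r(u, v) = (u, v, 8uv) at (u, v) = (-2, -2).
H = -2048*sqrt(57)/87723

With E = 64*v^2 + 1, F = 64*u*v, G = 64*u^2 + 1, L = 0, M = 8/sqrt(64*u^2 + 64*v^2 + 1), N = 0, assemble
  H = (EN − 2FM + GL) / (2(EG − F²)) = -512*u*v/(64*u^2 + 64*v^2 + 1)^(3/2).
At (u, v) = (-2, -2): H = -2048*sqrt(57)/87723.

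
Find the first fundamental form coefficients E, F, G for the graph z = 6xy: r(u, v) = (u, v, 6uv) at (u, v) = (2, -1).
E = 37;  F = -72;  G = 145

Partials: r_u = (1, 0, 6*v), r_v = (0, 1, 6*u). As functions of (u, v):
  E = r_u · r_u = 36*v^2 + 1,
  F = r_u · r_v = 36*u*v,
  G = r_v · r_v = 36*u^2 + 1.
Evaluating at (u, v) = (2, -1): E = 37, F = -72, G = 145.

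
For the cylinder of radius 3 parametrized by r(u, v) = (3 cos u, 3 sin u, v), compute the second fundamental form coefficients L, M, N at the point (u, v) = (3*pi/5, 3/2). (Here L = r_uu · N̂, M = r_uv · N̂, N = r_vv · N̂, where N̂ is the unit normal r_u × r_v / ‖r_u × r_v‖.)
L = -3;  M = 0;  N = 0

Compute the unit normal N̂(u, v) = (cos(u), sin(u), 0), and the second partials r_uu, r_uv, r_vv. Take dot products:
  L(u, v) = r_uu · N̂ = -3,
  M(u, v) = r_uv · N̂ = 0,
  N(u, v) = r_vv · N̂ = 0.
Evaluating at (u, v) = (3*pi/5, 3/2):
  L = -3, M = 0, N = 0.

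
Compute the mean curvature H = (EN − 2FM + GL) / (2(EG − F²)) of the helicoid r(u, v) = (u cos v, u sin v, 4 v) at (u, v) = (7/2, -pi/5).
H = 0

With E = 1, F = 0, G = u^2 + 16, L = 0, M = -4/sqrt(u^2 + 16), N = 0, assemble
  H = (EN − 2FM + GL) / (2(EG − F²)) = 0.
At (u, v) = (7/2, -pi/5): H = 0.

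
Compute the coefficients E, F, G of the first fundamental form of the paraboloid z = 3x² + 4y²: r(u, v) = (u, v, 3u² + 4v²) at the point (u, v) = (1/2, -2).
E = 10;  F = -48;  G = 257

Partials: r_u = (1, 0, 6*u), r_v = (0, 1, 8*v). As functions of (u, v):
  E = r_u · r_u = 36*u^2 + 1,
  F = r_u · r_v = 48*u*v,
  G = r_v · r_v = 64*v^2 + 1.
Evaluating at (u, v) = (1/2, -2): E = 10, F = -48, G = 257.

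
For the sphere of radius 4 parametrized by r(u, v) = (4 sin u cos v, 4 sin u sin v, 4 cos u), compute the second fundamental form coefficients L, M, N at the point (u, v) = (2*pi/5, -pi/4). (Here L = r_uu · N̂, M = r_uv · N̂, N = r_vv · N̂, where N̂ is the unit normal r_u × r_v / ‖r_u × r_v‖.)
L = -4;  M = 0;  N = -5/2 - sqrt(5)/2

Compute the unit normal N̂(u, v) = (sin(u)^2*cos(v)/Abs(sin(u)), sin(u)^2*sin(v)/Abs(sin(u)), sin(2*u)/(2*Abs(sin(u)))), and the second partials r_uu, r_uv, r_vv. Take dot products:
  L(u, v) = r_uu · N̂ = -4*sin(u)/Abs(sin(u)),
  M(u, v) = r_uv · N̂ = 0,
  N(u, v) = r_vv · N̂ = -4*sin(u)^3/Abs(sin(u)).
Evaluating at (u, v) = (2*pi/5, -pi/4):
  L = -4, M = 0, N = -5/2 - sqrt(5)/2.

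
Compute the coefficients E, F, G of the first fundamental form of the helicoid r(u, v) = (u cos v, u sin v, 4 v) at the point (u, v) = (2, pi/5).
E = 1;  F = 0;  G = 20

Partials: r_u = (cos(v), sin(v), 0), r_v = (-u*sin(v), u*cos(v), 4). As functions of (u, v):
  E = r_u · r_u = 1,
  F = r_u · r_v = 0,
  G = r_v · r_v = u^2 + 16.
Evaluating at (u, v) = (2, pi/5): E = 1, F = 0, G = 20.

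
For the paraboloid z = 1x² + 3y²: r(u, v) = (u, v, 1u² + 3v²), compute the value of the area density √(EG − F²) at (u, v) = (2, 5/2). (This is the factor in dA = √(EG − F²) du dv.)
√(EG − F²)|_{(2, 5/2)} = 11*sqrt(2)

E = 4*u^2 + 1, F = 12*u*v, G = 36*v^2 + 1, so EG − F² = 4*u^2 + 36*v^2 + 1. Taking the positive square root: √(EG − F²) = sqrt(4*u^2 + 36*v^2 + 1). At (u, v) = (2, 5/2): 11*sqrt(2).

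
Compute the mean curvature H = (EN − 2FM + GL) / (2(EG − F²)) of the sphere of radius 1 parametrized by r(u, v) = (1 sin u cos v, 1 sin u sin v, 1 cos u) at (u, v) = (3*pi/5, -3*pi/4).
H = -1

With E = 1, F = 0, G = sin(u)^2, L = -sin(u)/Abs(sin(u)), M = 0, N = -sin(u)^3/Abs(sin(u)), assemble
  H = (EN − 2FM + GL) / (2(EG − F²)) = -sin(u)/Abs(sin(u)).
At (u, v) = (3*pi/5, -3*pi/4): H = -1.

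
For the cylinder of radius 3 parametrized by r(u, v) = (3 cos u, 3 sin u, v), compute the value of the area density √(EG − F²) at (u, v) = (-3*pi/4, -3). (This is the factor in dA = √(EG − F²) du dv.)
√(EG − F²)|_{(-3*pi/4, -3)} = 3

E = 9, F = 0, G = 1, so EG − F² = 9. Taking the positive square root: √(EG − F²) = 3. At (u, v) = (-3*pi/4, -3): 3.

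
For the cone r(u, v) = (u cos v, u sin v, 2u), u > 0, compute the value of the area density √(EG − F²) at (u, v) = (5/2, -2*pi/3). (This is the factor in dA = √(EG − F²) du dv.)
√(EG − F²)|_{(5/2, -2*pi/3)} = 5*sqrt(5)/2

E = 5, F = 0, G = u^2, so EG − F² = 5*u^2. Taking the positive square root: √(EG − F²) = sqrt(5)*Abs(u). At (u, v) = (5/2, -2*pi/3): 5*sqrt(5)/2.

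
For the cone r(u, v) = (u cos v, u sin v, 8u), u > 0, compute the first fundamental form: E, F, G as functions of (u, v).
E = 65;  F = 0;  G = u^2

Compute partials: r_u = (cos(v), sin(v), 8), r_v = (-u*sin(v), u*cos(v), 0). Then
  E = r_u · r_u = 65,
  F = r_u · r_v = 0,
  G = r_v · r_v = u^2.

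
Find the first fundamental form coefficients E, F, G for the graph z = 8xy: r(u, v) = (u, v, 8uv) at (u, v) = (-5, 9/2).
E = 1297;  F = -1440;  G = 1601

Partials: r_u = (1, 0, 8*v), r_v = (0, 1, 8*u). As functions of (u, v):
  E = r_u · r_u = 64*v^2 + 1,
  F = r_u · r_v = 64*u*v,
  G = r_v · r_v = 64*u^2 + 1.
Evaluating at (u, v) = (-5, 9/2): E = 1297, F = -1440, G = 1601.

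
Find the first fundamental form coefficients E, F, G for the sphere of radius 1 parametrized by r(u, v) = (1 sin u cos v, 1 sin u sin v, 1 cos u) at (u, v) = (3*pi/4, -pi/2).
E = 1;  F = 0;  G = 1/2

Partials: r_u = (cos(u)*cos(v), sin(v)*cos(u), -sin(u)), r_v = (-sin(u)*sin(v), sin(u)*cos(v), 0). As functions of (u, v):
  E = r_u · r_u = 1,
  F = r_u · r_v = 0,
  G = r_v · r_v = sin(u)^2.
Evaluating at (u, v) = (3*pi/4, -pi/2): E = 1, F = 0, G = 1/2.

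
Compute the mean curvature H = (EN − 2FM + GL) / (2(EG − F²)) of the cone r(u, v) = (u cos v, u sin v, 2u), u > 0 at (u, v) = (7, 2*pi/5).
H = sqrt(5)/35

With E = 5, F = 0, G = u^2, L = 0, M = 0, N = 2*sqrt(5)*u^2/(5*Abs(u)), assemble
  H = (EN − 2FM + GL) / (2(EG − F²)) = sqrt(5)/(5*Abs(u)).
At (u, v) = (7, 2*pi/5): H = sqrt(5)/35.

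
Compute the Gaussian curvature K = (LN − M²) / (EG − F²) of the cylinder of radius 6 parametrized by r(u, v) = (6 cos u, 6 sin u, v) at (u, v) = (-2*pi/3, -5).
K = 0

Coefficients of the first fundamental form: E = 36, F = 0, G = 1.
Coefficients of the second fundamental form: L = -6, M = 0, N = 0.
Assemble K = (LN − M²)/(EG − F²) = 0. At (u, v) = (-2*pi/3, -5): K = 0.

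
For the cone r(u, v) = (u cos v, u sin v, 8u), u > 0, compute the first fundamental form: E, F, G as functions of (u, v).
E = 65;  F = 0;  G = u^2

Compute partials: r_u = (cos(v), sin(v), 8), r_v = (-u*sin(v), u*cos(v), 0). Then
  E = r_u · r_u = 65,
  F = r_u · r_v = 0,
  G = r_v · r_v = u^2.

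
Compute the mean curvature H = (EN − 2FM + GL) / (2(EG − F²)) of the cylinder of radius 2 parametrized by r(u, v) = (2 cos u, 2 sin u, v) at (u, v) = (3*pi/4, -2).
H = -1/4

With E = 4, F = 0, G = 1, L = -2, M = 0, N = 0, assemble
  H = (EN − 2FM + GL) / (2(EG − F²)) = -1/4.
At (u, v) = (3*pi/4, -2): H = -1/4.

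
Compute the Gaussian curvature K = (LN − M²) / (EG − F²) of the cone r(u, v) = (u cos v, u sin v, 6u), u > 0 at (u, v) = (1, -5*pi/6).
K = 0

Coefficients of the first fundamental form: E = 37, F = 0, G = u^2.
Coefficients of the second fundamental form: L = 0, M = 0, N = 6*sqrt(37)*u^2/(37*Abs(u)).
Assemble K = (LN − M²)/(EG − F²) = 0. At (u, v) = (1, -5*pi/6): K = 0.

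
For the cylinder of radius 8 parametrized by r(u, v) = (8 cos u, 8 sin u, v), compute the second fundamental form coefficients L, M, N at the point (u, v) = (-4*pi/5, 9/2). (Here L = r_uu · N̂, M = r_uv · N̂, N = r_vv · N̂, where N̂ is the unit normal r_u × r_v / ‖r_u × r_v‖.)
L = -8;  M = 0;  N = 0

Compute the unit normal N̂(u, v) = (cos(u), sin(u), 0), and the second partials r_uu, r_uv, r_vv. Take dot products:
  L(u, v) = r_uu · N̂ = -8,
  M(u, v) = r_uv · N̂ = 0,
  N(u, v) = r_vv · N̂ = 0.
Evaluating at (u, v) = (-4*pi/5, 9/2):
  L = -8, M = 0, N = 0.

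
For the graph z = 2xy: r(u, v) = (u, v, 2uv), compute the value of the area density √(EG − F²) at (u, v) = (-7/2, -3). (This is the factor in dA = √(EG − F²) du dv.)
√(EG − F²)|_{(-7/2, -3)} = sqrt(86)

E = 4*v^2 + 1, F = 4*u*v, G = 4*u^2 + 1, so EG − F² = 4*u^2 + 4*v^2 + 1. Taking the positive square root: √(EG − F²) = sqrt(4*u^2 + 4*v^2 + 1). At (u, v) = (-7/2, -3): sqrt(86).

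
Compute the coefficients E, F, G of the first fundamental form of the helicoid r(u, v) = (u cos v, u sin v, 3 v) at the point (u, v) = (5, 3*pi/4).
E = 1;  F = 0;  G = 34

Partials: r_u = (cos(v), sin(v), 0), r_v = (-u*sin(v), u*cos(v), 3). As functions of (u, v):
  E = r_u · r_u = 1,
  F = r_u · r_v = 0,
  G = r_v · r_v = u^2 + 9.
Evaluating at (u, v) = (5, 3*pi/4): E = 1, F = 0, G = 34.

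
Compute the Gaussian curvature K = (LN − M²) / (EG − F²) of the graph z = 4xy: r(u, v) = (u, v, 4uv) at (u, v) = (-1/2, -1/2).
K = -16/81

Coefficients of the first fundamental form: E = 16*v^2 + 1, F = 16*u*v, G = 16*u^2 + 1.
Coefficients of the second fundamental form: L = 0, M = 4/sqrt(16*u^2 + 16*v^2 + 1), N = 0.
Assemble K = (LN − M²)/(EG − F²) = -16/(256*u^4 + 512*u^2*v^2 + 32*u^2 + 256*v^4 + 32*v^2 + 1). At (u, v) = (-1/2, -1/2): K = -16/81.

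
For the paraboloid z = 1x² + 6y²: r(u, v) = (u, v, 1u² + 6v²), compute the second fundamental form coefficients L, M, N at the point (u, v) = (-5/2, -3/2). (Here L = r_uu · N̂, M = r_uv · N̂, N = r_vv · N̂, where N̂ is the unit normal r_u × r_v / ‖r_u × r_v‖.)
L = sqrt(14)/35;  M = 0;  N = 6*sqrt(14)/35

Compute the unit normal N̂(u, v) = (-2*u/sqrt(4*u^2 + 144*v^2 + 1), -12*v/sqrt(4*u^2 + 144*v^2 + 1), 1/sqrt(4*u^2 + 144*v^2 + 1)), and the second partials r_uu, r_uv, r_vv. Take dot products:
  L(u, v) = r_uu · N̂ = 2/sqrt(4*u^2 + 144*v^2 + 1),
  M(u, v) = r_uv · N̂ = 0,
  N(u, v) = r_vv · N̂ = 12/sqrt(4*u^2 + 144*v^2 + 1).
Evaluating at (u, v) = (-5/2, -3/2):
  L = sqrt(14)/35, M = 0, N = 6*sqrt(14)/35.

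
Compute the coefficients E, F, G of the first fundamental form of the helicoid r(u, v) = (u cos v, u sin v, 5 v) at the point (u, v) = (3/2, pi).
E = 1;  F = 0;  G = 109/4

Partials: r_u = (cos(v), sin(v), 0), r_v = (-u*sin(v), u*cos(v), 5). As functions of (u, v):
  E = r_u · r_u = 1,
  F = r_u · r_v = 0,
  G = r_v · r_v = u^2 + 25.
Evaluating at (u, v) = (3/2, pi): E = 1, F = 0, G = 109/4.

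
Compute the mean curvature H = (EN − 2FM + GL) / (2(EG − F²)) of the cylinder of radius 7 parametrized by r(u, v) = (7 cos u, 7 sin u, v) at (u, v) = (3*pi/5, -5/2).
H = -1/14

With E = 49, F = 0, G = 1, L = -7, M = 0, N = 0, assemble
  H = (EN − 2FM + GL) / (2(EG − F²)) = -1/14.
At (u, v) = (3*pi/5, -5/2): H = -1/14.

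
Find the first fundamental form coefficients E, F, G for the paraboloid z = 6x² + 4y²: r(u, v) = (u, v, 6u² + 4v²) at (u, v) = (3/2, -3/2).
E = 325;  F = -216;  G = 145

Partials: r_u = (1, 0, 12*u), r_v = (0, 1, 8*v). As functions of (u, v):
  E = r_u · r_u = 144*u^2 + 1,
  F = r_u · r_v = 96*u*v,
  G = r_v · r_v = 64*v^2 + 1.
Evaluating at (u, v) = (3/2, -3/2): E = 325, F = -216, G = 145.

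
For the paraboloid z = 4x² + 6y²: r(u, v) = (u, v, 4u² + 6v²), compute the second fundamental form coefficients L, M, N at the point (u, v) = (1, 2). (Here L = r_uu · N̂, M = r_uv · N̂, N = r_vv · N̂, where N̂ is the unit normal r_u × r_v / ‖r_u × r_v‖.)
L = 8*sqrt(641)/641;  M = 0;  N = 12*sqrt(641)/641

Compute the unit normal N̂(u, v) = (-8*u/sqrt(64*u^2 + 144*v^2 + 1), -12*v/sqrt(64*u^2 + 144*v^2 + 1), 1/sqrt(64*u^2 + 144*v^2 + 1)), and the second partials r_uu, r_uv, r_vv. Take dot products:
  L(u, v) = r_uu · N̂ = 8/sqrt(64*u^2 + 144*v^2 + 1),
  M(u, v) = r_uv · N̂ = 0,
  N(u, v) = r_vv · N̂ = 12/sqrt(64*u^2 + 144*v^2 + 1).
Evaluating at (u, v) = (1, 2):
  L = 8*sqrt(641)/641, M = 0, N = 12*sqrt(641)/641.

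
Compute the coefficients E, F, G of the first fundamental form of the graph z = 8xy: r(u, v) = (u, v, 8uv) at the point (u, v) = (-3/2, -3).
E = 577;  F = 288;  G = 145

Partials: r_u = (1, 0, 8*v), r_v = (0, 1, 8*u). As functions of (u, v):
  E = r_u · r_u = 64*v^2 + 1,
  F = r_u · r_v = 64*u*v,
  G = r_v · r_v = 64*u^2 + 1.
Evaluating at (u, v) = (-3/2, -3): E = 577, F = 288, G = 145.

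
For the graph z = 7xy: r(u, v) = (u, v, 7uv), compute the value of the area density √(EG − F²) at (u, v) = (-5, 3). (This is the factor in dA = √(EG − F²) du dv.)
√(EG − F²)|_{(-5, 3)} = sqrt(1667)

E = 49*v^2 + 1, F = 49*u*v, G = 49*u^2 + 1, so EG − F² = 49*u^2 + 49*v^2 + 1. Taking the positive square root: √(EG − F²) = sqrt(49*u^2 + 49*v^2 + 1). At (u, v) = (-5, 3): sqrt(1667).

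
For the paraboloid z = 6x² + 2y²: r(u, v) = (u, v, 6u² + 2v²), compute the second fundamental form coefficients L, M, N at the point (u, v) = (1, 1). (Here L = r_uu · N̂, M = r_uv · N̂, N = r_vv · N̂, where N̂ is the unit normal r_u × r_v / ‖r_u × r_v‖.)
L = 12*sqrt(161)/161;  M = 0;  N = 4*sqrt(161)/161

Compute the unit normal N̂(u, v) = (-12*u/sqrt(144*u^2 + 16*v^2 + 1), -4*v/sqrt(144*u^2 + 16*v^2 + 1), 1/sqrt(144*u^2 + 16*v^2 + 1)), and the second partials r_uu, r_uv, r_vv. Take dot products:
  L(u, v) = r_uu · N̂ = 12/sqrt(144*u^2 + 16*v^2 + 1),
  M(u, v) = r_uv · N̂ = 0,
  N(u, v) = r_vv · N̂ = 4/sqrt(144*u^2 + 16*v^2 + 1).
Evaluating at (u, v) = (1, 1):
  L = 12*sqrt(161)/161, M = 0, N = 4*sqrt(161)/161.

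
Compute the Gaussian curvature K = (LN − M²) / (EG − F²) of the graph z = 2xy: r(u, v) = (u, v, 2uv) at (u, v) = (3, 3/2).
K = -1/529

Coefficients of the first fundamental form: E = 4*v^2 + 1, F = 4*u*v, G = 4*u^2 + 1.
Coefficients of the second fundamental form: L = 0, M = 2/sqrt(4*u^2 + 4*v^2 + 1), N = 0.
Assemble K = (LN − M²)/(EG − F²) = -4/(16*u^4 + 32*u^2*v^2 + 8*u^2 + 16*v^4 + 8*v^2 + 1). At (u, v) = (3, 3/2): K = -1/529.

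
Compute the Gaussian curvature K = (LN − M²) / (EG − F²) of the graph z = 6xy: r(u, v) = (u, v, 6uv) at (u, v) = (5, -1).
K = -36/877969

Coefficients of the first fundamental form: E = 36*v^2 + 1, F = 36*u*v, G = 36*u^2 + 1.
Coefficients of the second fundamental form: L = 0, M = 6/sqrt(36*u^2 + 36*v^2 + 1), N = 0.
Assemble K = (LN − M²)/(EG − F²) = -36/(1296*u^4 + 2592*u^2*v^2 + 72*u^2 + 1296*v^4 + 72*v^2 + 1). At (u, v) = (5, -1): K = -36/877969.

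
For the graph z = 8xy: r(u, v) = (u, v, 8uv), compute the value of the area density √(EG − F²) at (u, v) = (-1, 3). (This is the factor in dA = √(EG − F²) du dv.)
√(EG − F²)|_{(-1, 3)} = sqrt(641)

E = 64*v^2 + 1, F = 64*u*v, G = 64*u^2 + 1, so EG − F² = 64*u^2 + 64*v^2 + 1. Taking the positive square root: √(EG − F²) = sqrt(64*u^2 + 64*v^2 + 1). At (u, v) = (-1, 3): sqrt(641).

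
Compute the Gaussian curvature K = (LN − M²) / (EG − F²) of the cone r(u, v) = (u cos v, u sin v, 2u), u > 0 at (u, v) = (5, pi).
K = 0

Coefficients of the first fundamental form: E = 5, F = 0, G = u^2.
Coefficients of the second fundamental form: L = 0, M = 0, N = 2*sqrt(5)*u^2/(5*Abs(u)).
Assemble K = (LN − M²)/(EG − F²) = 0. At (u, v) = (5, pi): K = 0.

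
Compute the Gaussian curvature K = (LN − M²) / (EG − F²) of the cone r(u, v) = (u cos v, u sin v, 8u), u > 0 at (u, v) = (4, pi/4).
K = 0

Coefficients of the first fundamental form: E = 65, F = 0, G = u^2.
Coefficients of the second fundamental form: L = 0, M = 0, N = 8*sqrt(65)*u^2/(65*Abs(u)).
Assemble K = (LN − M²)/(EG − F²) = 0. At (u, v) = (4, pi/4): K = 0.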